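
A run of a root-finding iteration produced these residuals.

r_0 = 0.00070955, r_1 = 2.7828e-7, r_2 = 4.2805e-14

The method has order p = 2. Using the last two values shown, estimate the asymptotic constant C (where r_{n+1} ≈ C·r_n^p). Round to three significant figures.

0.553

C ≈ r_2 / r_1^2
  = 4.2805e-14 / (2.7828e-7)^2
  = 4.2805e-14 / 7.74398e-14 ≈ 0.55275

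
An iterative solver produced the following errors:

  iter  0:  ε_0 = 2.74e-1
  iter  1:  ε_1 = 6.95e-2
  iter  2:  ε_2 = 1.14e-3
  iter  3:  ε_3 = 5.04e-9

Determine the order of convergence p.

3

Consecutive ratios: ε_3/ε_2 = 5.04e-9/1.14e-3 = 4.42105e-06, ε_2/ε_1 = 1.14e-3/6.95e-2 = 0.0164029.
p ≈ ln(4.42105e-06)/ln(0.0164029) = -12.3291/-4.1103 ≈ 3.00.
So the convergence is cubic (order 3).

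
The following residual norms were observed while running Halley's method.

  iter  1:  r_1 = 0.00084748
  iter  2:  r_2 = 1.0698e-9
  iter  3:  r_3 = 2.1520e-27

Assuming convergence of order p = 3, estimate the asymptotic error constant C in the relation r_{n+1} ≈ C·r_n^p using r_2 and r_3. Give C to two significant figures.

1.8

C ≈ r_3 / r_2^3
  = 2.1520e-27 / (1.0698e-9)^3
  = 2.1520e-27 / 1.22436e-27 ≈ 1.7577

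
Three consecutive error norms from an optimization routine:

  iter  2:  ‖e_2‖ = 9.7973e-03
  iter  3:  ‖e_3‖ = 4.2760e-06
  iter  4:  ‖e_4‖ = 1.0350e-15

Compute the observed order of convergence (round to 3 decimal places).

p ≈ ln(‖e_4‖/‖e_3‖) / ln(‖e_3‖/‖e_2‖)
  = ln(1.0350e-15/4.2760e-06) / ln(4.2760e-06/9.7973e-03)
  = ln(2.42049e-10) / ln(0.000436447)
  = -22.141881 / -7.736844 ≈ 2.861875

2.862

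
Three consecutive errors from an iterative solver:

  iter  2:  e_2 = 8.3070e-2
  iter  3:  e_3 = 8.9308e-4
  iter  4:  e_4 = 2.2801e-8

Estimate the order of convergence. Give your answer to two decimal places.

2.33

p ≈ ln(e_4/e_3) / ln(e_3/e_2)
  = ln(2.2801e-8/8.9308e-4) / ln(8.9308e-4/8.3070e-2)
  = ln(2.55307e-05) / ln(0.0107509)
  = -10.57563 / -4.53277 ≈ 2.33315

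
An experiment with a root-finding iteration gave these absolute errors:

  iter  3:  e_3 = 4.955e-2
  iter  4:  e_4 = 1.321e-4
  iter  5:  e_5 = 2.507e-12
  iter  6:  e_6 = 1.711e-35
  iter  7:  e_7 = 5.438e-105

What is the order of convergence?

Consecutive ratios: e_7/e_6 = 5.438e-105/1.711e-35 = 3.17826e-70, e_6/e_5 = 1.711e-35/2.507e-12 = 6.82489e-24.
p ≈ ln(3.17826e-70)/ln(6.82489e-24) = -160.0246/-53.3415 ≈ 3.00.
So the convergence is cubic (order 3).

3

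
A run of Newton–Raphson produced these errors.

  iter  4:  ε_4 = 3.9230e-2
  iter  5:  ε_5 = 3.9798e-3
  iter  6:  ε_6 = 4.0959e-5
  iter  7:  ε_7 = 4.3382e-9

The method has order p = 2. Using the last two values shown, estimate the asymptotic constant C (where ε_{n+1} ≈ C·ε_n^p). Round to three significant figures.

2.59

C ≈ ε_7 / ε_6^2
  = 4.3382e-9 / (4.0959e-5)^2
  = 4.3382e-9 / 1.67764e-09 ≈ 2.5859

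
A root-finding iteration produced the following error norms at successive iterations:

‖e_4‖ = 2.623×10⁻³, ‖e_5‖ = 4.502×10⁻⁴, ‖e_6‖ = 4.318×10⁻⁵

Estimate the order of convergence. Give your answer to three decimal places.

p ≈ ln(‖e_6‖/‖e_5‖) / ln(‖e_5‖/‖e_4‖)
  = ln(4.318×10⁻⁵/4.502×10⁻⁴) / ln(4.502×10⁻⁴/2.623×10⁻³)
  = ln(0.0959129) / ln(0.171636)
  = -2.344315 / -1.762379 ≈ 1.330199

1.330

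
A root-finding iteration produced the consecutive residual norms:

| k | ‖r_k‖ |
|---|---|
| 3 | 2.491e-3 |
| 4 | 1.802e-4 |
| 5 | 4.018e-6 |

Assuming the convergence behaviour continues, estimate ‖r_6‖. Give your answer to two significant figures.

1.6e-8

First estimate the order: p ≈ ln(‖r_5‖/‖r_4‖) / ln(‖r_4‖/‖r_3‖) = ln(4.018e-6/1.802e-4)/ln(1.802e-4/2.491e-3) = ln(0.0222974)/ln(0.0723404) ≈ 1.4481.
Then ‖r_6‖ ≈ ‖r_5‖·(‖r_5‖/‖r_4‖)^p = 4.018e-6·(0.0222974)^1.4481 = 4.018e-6·0.00405608 ≈ 1.63e-08.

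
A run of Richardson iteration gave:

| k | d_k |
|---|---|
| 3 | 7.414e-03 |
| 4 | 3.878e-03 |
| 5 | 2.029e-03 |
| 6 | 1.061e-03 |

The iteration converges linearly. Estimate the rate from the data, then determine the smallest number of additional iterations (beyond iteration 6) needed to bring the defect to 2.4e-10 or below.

Rate ρ ≈ d_6/d_5 = 1.061e-03/2.029e-03 = 0.5229.
After j more steps, d_{6+j} ≈ 1.061e-03·ρ^j; need ρ^j ≤ 2.4e-10/1.061e-03 = 2.26202e-07.
j ≥ ln(2.26202e-07)/ln(0.5229) = -15.3018/-0.64837 = 23.600.
So 24 more iterations are needed.

24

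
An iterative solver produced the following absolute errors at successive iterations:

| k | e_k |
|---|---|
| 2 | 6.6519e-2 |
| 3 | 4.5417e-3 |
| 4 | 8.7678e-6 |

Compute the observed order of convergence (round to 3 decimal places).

p ≈ ln(e_4/e_3) / ln(e_3/e_2)
  = ln(8.7678e-6/4.5417e-3) / ln(4.5417e-3/6.6519e-2)
  = ln(0.00193051) / ln(0.0682767)
  = -6.249971 / -2.684187 ≈ 2.328441

2.328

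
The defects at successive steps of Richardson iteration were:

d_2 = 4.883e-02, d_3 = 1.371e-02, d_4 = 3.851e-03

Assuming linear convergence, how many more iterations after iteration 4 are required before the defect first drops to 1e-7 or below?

9

Rate ρ ≈ d_4/d_3 = 3.851e-03/1.371e-02 = 0.2809.
After j more steps, d_{4+j} ≈ 3.851e-03·ρ^j; need ρ^j ≤ 1e-7/3.851e-03 = 2.59673e-05.
j ≥ ln(2.59673e-05)/ln(0.2809) = -10.5587/-1.26976 = 8.316.
So 9 more iterations are needed.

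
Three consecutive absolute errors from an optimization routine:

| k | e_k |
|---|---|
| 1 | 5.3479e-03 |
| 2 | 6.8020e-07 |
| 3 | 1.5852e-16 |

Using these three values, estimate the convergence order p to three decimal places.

2.473

p ≈ ln(e_3/e_2) / ln(e_2/e_1)
  = ln(1.5852e-16/6.8020e-07) / ln(6.8020e-07/5.3479e-03)
  = ln(2.33049e-10) / ln(0.00012719)
  = -22.179772 / -8.969829 ≈ 2.472708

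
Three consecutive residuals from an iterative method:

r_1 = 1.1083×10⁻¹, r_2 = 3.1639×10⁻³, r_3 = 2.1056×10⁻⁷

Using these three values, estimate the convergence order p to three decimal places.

2.704

p ≈ ln(r_3/r_2) / ln(r_2/r_1)
  = ln(2.1056×10⁻⁷/3.1639×10⁻³) / ln(3.1639×10⁻³/1.1083×10⁻¹)
  = ln(6.65508e-05) / ln(0.0285473)
  = -9.617545 / -3.556193 ≈ 2.704450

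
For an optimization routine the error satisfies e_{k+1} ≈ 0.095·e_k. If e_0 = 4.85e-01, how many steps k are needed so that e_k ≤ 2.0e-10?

After k steps, e_k ≈ 4.85e-01·0.095^k.
Need 0.095^k ≤ 2.0e-10/4.85e-01 = 4.12371e-10.
k ≥ ln(4.12371e-10)/ln(0.095) = -21.6091/-2.35388 = 9.180.
Smallest integer k = 10.

10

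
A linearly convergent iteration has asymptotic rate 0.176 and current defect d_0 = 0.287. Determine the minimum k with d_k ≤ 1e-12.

After k steps, d_k ≈ 0.287·0.176^k.
Need 0.176^k ≤ 1e-12/0.287 = 3.48432e-12.
k ≥ ln(3.48432e-12)/ln(0.176) = -26.3827/-1.73727 = 15.186.
Smallest integer k = 16.

16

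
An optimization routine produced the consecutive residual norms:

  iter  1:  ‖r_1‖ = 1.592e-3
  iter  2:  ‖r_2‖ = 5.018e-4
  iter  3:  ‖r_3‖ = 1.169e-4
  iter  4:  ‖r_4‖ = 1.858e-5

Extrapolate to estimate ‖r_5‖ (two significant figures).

1.8e-6

First estimate the order: p ≈ ln(‖r_4‖/‖r_3‖) / ln(‖r_3‖/‖r_2‖) = ln(1.858e-5/1.169e-4)/ln(1.169e-4/5.018e-4) = ln(0.158939)/ln(0.232961) ≈ 1.2624.
Then ‖r_5‖ ≈ ‖r_4‖·(‖r_4‖/‖r_3‖)^p = 1.858e-5·(0.158939)^1.2624 = 1.858e-5·0.0980919 ≈ 1.823e-06.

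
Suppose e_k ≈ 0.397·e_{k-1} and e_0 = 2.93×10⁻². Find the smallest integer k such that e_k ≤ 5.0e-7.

After k steps, e_k ≈ 2.93×10⁻²·0.397^k.
Need 0.397^k ≤ 5.0e-7/2.93×10⁻² = 1.70648e-05.
k ≥ ln(1.70648e-05)/ln(0.397) = -10.9785/-0.92382 = 11.884.
Smallest integer k = 12.

12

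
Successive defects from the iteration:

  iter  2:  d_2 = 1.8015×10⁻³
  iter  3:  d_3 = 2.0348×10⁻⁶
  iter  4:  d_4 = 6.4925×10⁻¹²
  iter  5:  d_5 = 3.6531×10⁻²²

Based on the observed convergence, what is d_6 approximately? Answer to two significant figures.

2.8e-41

First estimate the order: p ≈ ln(d_5/d_4) / ln(d_4/d_3) = ln(3.6531×10⁻²²/6.4925×10⁻¹²)/ln(6.4925×10⁻¹²/2.0348×10⁻⁶) = ln(5.62665e-11)/ln(3.19073e-06) ≈ 1.8649.
Then d_6 ≈ d_5·(d_5/d_4)^p = 3.6531×10⁻²²·(5.62665e-11)^1.8649 = 3.6531×10⁻²²·7.67788e-20 ≈ 2.805e-41.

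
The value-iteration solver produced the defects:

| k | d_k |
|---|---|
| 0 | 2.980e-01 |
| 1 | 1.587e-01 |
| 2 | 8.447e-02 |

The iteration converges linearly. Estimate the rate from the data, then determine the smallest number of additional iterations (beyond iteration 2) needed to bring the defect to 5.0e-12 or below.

38

Rate ρ ≈ d_2/d_1 = 8.447e-02/1.587e-01 = 0.5323.
After j more steps, d_{2+j} ≈ 8.447e-02·ρ^j; need ρ^j ≤ 5.0e-12/8.447e-02 = 5.91926e-11.
j ≥ ln(5.91926e-11)/ln(0.5323) = -23.5502/-0.63055 = 37.349.
So 38 more iterations are needed.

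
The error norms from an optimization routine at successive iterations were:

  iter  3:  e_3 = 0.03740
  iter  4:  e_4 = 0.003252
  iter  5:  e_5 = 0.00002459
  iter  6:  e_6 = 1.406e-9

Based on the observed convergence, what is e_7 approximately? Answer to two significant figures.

First estimate the order: p ≈ ln(e_6/e_5) / ln(e_5/e_4) = ln(1.406e-9/0.00002459)/ln(0.00002459/0.003252) = ln(5.71777e-05)/ln(0.0075615) ≈ 2.0000.
Then e_7 ≈ e_6·(e_6/e_5)^p = 1.406e-9·(5.71777e-05)^2.0000 = 1.406e-9·3.26929e-09 ≈ 4.597e-18.

4.6e-18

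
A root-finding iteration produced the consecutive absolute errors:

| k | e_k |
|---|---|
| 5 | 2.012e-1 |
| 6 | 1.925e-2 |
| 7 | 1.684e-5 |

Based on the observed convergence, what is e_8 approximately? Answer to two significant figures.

1.1e-14

First estimate the order: p ≈ ln(e_7/e_6) / ln(e_6/e_5) = ln(1.684e-5/1.925e-2)/ln(1.925e-2/2.012e-1) = ln(0.000874805)/ln(0.0956759) ≈ 3.0005.
Then e_8 ≈ e_7·(e_7/e_6)^p = 1.684e-5·(0.000874805)^3.0005 = 1.684e-5·6.67121e-10 ≈ 1.123e-14.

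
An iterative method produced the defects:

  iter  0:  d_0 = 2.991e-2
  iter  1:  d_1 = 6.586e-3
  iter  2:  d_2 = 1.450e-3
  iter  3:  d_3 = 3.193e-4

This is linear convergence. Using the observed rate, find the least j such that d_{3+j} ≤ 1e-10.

Rate ρ ≈ d_3/d_2 = 3.193e-4/1.450e-3 = 0.2202.
After j more steps, d_{3+j} ≈ 3.193e-4·ρ^j; need ρ^j ≤ 1e-10/3.193e-4 = 3.13185e-07.
j ≥ ln(3.13185e-07)/ln(0.2202) = -14.9765/-1.51322 = 9.897.
So 10 more iterations are needed.

10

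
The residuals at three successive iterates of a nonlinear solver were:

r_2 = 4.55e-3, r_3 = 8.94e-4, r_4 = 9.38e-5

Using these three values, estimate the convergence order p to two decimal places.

1.39

p ≈ ln(r_4/r_3) / ln(r_3/r_2)
  = ln(9.38e-5/8.94e-4) / ln(8.94e-4/4.55e-3)
  = ln(0.104922) / ln(0.196484)
  = -2.25454 / -1.62717 ≈ 1.38556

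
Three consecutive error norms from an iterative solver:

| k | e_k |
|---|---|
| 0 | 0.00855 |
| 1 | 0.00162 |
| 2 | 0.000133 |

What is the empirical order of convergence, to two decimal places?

p ≈ ln(e_2/e_1) / ln(e_1/e_0)
  = ln(0.000133/0.00162) / ln(0.00162/0.00855)
  = ln(0.0820988) / ln(0.189474)
  = -2.49983 / -1.66350 ≈ 1.50275

1.50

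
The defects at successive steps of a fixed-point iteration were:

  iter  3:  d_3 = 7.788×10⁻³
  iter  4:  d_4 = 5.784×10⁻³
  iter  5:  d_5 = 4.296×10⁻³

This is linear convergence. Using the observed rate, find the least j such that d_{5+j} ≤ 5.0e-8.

Rate ρ ≈ d_5/d_4 = 4.296×10⁻³/5.784×10⁻³ = 0.7427.
After j more steps, d_{5+j} ≈ 4.296×10⁻³·ρ^j; need ρ^j ≤ 5.0e-8/4.296×10⁻³ = 1.16387e-05.
j ≥ ln(1.16387e-05)/ln(0.7427) = -11.3612/-0.29746 = 38.194.
So 39 more iterations are needed.

39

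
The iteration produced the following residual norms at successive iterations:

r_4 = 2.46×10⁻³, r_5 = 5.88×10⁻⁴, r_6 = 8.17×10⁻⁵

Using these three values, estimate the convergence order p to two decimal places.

p ≈ ln(r_6/r_5) / ln(r_5/r_4)
  = ln(8.17×10⁻⁵/5.88×10⁻⁴) / ln(5.88×10⁻⁴/2.46×10⁻³)
  = ln(0.138946) / ln(0.239024)
  = -1.97367 / -1.43119 ≈ 1.37904

1.38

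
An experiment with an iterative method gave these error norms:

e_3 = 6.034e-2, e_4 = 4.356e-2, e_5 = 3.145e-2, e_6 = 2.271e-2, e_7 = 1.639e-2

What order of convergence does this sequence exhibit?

Consecutive ratios: e_7/e_6 = 1.639e-2/2.271e-2 = 0.721708, e_6/e_5 = 2.271e-2/3.145e-2 = 0.722099.
p ≈ ln(0.721708)/ln(0.722099) = -0.3261/-0.3256 ≈ 1.00.
So the convergence is linear (order 1).

1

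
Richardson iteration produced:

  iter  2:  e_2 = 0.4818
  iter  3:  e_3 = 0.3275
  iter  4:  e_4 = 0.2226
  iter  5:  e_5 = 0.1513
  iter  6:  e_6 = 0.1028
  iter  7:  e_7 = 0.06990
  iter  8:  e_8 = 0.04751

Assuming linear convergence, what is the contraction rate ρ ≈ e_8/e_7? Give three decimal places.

ρ ≈ e_8/e_7 = 0.04751/0.06990 = 0.67969

0.680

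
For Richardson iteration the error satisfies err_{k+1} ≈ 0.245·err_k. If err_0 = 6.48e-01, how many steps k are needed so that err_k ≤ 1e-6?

10

After k steps, err_k ≈ 6.48e-01·0.245^k.
Need 0.245^k ≤ 1e-6/6.48e-01 = 1.54321e-06.
k ≥ ln(1.54321e-06)/ln(0.245) = -13.3816/-1.40650 = 9.514.
Smallest integer k = 10.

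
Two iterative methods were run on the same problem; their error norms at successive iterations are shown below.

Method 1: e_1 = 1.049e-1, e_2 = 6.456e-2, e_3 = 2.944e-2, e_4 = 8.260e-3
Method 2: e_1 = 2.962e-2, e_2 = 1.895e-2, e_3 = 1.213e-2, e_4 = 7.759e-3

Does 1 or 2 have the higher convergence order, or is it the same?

Method 1: p ≈ ln(8.260e-3/2.944e-2)/ln(2.944e-2/6.456e-2) ≈ 1.62.
Method 2: p ≈ ln(7.759e-3/1.213e-2)/ln(1.213e-2/1.895e-2) ≈ 1.00.
Method 1 has the higher order (≈1.6 vs ≈1.0).

1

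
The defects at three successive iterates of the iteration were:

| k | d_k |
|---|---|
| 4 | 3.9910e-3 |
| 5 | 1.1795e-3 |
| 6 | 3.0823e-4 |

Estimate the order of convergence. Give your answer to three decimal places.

p ≈ ln(d_6/d_5) / ln(d_5/d_4)
  = ln(3.0823e-4/1.1795e-3) / ln(1.1795e-3/3.9910e-3)
  = ln(0.261323) / ln(0.29554)
  = -1.341998 / -1.218951 ≈ 1.100945

1.101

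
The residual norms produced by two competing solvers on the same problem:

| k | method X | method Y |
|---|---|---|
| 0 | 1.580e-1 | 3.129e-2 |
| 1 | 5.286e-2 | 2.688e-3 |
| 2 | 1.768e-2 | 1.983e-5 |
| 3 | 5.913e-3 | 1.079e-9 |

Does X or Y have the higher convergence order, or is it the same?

Method X: p ≈ ln(5.913e-3/1.768e-2)/ln(1.768e-2/5.286e-2) ≈ 1.00.
Method Y: p ≈ ln(1.079e-9/1.983e-5)/ln(1.983e-5/2.688e-3) ≈ 2.00.
Method Y has the higher order (≈2.0 vs ≈1.0).

Y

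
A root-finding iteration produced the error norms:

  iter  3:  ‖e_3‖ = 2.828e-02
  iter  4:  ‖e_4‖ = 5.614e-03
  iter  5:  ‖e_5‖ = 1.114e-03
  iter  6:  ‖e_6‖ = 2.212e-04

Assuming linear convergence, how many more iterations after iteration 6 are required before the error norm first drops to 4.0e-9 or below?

7

Rate ρ ≈ ‖e_6‖/‖e_5‖ = 2.212e-04/1.114e-03 = 0.1986.
After j more steps, ‖e_{6+j}‖ ≈ 2.212e-04·ρ^j; need ρ^j ≤ 4.0e-9/2.212e-04 = 1.80832e-05.
j ≥ ln(1.80832e-05)/ln(0.1986) = -10.9205/-1.61646 = 6.756.
So 7 more iterations are needed.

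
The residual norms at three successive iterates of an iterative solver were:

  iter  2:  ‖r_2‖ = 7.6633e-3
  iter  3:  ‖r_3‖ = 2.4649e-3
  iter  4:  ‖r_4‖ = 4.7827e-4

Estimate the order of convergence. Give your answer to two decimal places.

p ≈ ln(‖r_4‖/‖r_3‖) / ln(‖r_3‖/‖r_2‖)
  = ln(4.7827e-4/2.4649e-3) / ln(2.4649e-3/7.6633e-3)
  = ln(0.194032) / ln(0.32165)
  = -1.63973 / -1.13429 ≈ 1.44560

1.45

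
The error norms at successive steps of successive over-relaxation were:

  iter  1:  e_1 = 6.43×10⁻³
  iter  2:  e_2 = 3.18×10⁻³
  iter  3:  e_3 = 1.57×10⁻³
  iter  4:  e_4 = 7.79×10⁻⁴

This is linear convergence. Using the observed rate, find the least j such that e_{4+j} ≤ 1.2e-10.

Rate ρ ≈ e_4/e_3 = 7.79×10⁻⁴/1.57×10⁻³ = 0.4962.
After j more steps, e_{4+j} ≈ 7.79×10⁻⁴·ρ^j; need ρ^j ≤ 1.2e-10/7.79×10⁻⁴ = 1.54044e-07.
j ≥ ln(1.54044e-07)/ln(0.4962) = -15.6860/-0.70078 = 22.384.
So 23 more iterations are needed.

23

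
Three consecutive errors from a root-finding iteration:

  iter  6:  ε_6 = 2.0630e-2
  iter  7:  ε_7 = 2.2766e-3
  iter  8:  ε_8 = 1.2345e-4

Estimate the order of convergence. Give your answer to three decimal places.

p ≈ ln(ε_8/ε_7) / ln(ε_7/ε_6)
  = ln(1.2345e-4/2.2766e-3) / ln(2.2766e-3/2.0630e-2)
  = ln(0.0542256) / ln(0.110354)
  = -2.914602 / -2.204062 ≈ 1.322378

1.322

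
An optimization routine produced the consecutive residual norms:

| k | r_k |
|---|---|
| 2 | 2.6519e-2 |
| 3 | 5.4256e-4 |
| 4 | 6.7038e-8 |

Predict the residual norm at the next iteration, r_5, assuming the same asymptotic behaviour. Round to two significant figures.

First estimate the order: p ≈ ln(r_4/r_3) / ln(r_3/r_2) = ln(6.7038e-8/5.4256e-4)/ln(5.4256e-4/2.6519e-2) = ln(0.000123559)/ln(0.0204593) ≈ 2.3137.
Then r_5 ≈ r_4·(r_4/r_3)^p = 6.7038e-8·(0.000123559)^2.3137 = 6.7038e-8·9.07339e-10 ≈ 6.083e-17.

6.1e-17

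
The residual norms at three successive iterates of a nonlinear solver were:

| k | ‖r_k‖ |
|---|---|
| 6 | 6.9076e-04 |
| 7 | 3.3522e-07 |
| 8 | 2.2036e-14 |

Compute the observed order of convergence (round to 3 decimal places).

p ≈ ln(‖r_8‖/‖r_7‖) / ln(‖r_7‖/‖r_6‖)
  = ln(2.2036e-14/3.3522e-07) / ln(3.3522e-07/6.9076e-04)
  = ln(6.57359e-08) / ln(0.000485292)
  = -16.537621 / -7.630760 ≈ 2.167231

2.167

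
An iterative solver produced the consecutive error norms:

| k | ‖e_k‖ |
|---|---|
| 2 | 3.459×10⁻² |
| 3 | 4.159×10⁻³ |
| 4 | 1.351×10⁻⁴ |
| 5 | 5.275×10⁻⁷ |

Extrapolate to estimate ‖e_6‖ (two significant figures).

First estimate the order: p ≈ ln(‖e_5‖/‖e_4‖) / ln(‖e_4‖/‖e_3‖) = ln(5.275×10⁻⁷/1.351×10⁻⁴)/ln(1.351×10⁻⁴/4.159×10⁻³) = ln(0.00390452)/ln(0.0324838) ≈ 1.6182.
Then ‖e_6‖ ≈ ‖e_5‖·(‖e_5‖/‖e_4‖)^p = 5.275×10⁻⁷·(0.00390452)^1.6182 = 5.275×10⁻⁷·0.00012667 ≈ 6.682e-11.

6.7e-11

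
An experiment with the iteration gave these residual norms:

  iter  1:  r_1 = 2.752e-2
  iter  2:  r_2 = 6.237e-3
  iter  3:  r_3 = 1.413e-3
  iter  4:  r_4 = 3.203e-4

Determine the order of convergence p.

1

Consecutive ratios: r_4/r_3 = 3.203e-4/1.413e-3 = 0.226681, r_3/r_2 = 1.413e-3/6.237e-3 = 0.226551.
p ≈ ln(0.226681)/ln(0.226551) = -1.4842/-1.4848 ≈ 1.00.
So the convergence is linear (order 1).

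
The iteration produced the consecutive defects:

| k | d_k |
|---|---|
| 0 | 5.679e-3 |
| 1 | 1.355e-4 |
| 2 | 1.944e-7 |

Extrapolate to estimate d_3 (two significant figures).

2.0e-12

First estimate the order: p ≈ ln(d_2/d_1) / ln(d_1/d_0) = ln(1.944e-7/1.355e-4)/ln(1.355e-4/5.679e-3) = ln(0.00143469)/ln(0.0238598) ≈ 1.7526.
Then d_3 ≈ d_2·(d_2/d_1)^p = 1.944e-7·(0.00143469)^1.7526 = 1.944e-7·1.03976e-05 ≈ 2.021e-12.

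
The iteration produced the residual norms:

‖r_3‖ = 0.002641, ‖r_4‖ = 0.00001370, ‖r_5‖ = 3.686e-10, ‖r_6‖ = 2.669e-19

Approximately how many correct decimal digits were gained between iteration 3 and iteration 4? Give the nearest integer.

2

Digits gained ≈ log₁₀(‖r_3‖/‖r_4‖) = log₁₀(0.002641/0.00001370) = log₁₀(192.774) ≈ 2.285.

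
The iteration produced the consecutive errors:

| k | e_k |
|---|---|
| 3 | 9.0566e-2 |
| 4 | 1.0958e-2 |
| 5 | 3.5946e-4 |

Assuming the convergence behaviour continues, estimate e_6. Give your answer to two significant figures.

1.4e-6

First estimate the order: p ≈ ln(e_5/e_4) / ln(e_4/e_3) = ln(3.5946e-4/1.0958e-2)/ln(1.0958e-2/9.0566e-2) = ln(0.0328034)/ln(0.120995) ≈ 1.6180.
Then e_6 ≈ e_5·(e_5/e_4)^p = 3.5946e-4·(0.0328034)^1.6180 = 3.5946e-4·0.00396969 ≈ 1.427e-06.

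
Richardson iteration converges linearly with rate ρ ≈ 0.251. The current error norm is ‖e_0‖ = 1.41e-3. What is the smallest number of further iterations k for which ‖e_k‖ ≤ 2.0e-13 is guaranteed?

17

After k steps, ‖e_k‖ ≈ 1.41e-3·0.251^k.
Need 0.251^k ≤ 2.0e-13/1.41e-3 = 1.41844e-10.
k ≥ ln(1.41844e-10)/ln(0.251) = -22.6763/-1.38230 = 16.405.
Smallest integer k = 17.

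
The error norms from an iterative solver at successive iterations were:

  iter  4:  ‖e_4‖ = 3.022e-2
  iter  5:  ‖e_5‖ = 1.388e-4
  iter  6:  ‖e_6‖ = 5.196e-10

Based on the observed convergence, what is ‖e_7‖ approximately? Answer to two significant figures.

1.3e-22

First estimate the order: p ≈ ln(‖e_6‖/‖e_5‖) / ln(‖e_5‖/‖e_4‖) = ln(5.196e-10/1.388e-4)/ln(1.388e-4/3.022e-2) = ln(3.74352e-06)/ln(0.00459298) ≈ 2.3212.
Then ‖e_7‖ ≈ ‖e_6‖·(‖e_6‖/‖e_5‖)^p = 5.196e-10·(3.74352e-06)^2.3212 = 5.196e-10·2.5322e-13 ≈ 1.316e-22.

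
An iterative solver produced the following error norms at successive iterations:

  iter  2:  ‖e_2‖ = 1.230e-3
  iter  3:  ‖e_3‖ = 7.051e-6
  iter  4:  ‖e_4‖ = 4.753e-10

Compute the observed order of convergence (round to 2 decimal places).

p ≈ ln(‖e_4‖/‖e_3‖) / ln(‖e_3‖/‖e_2‖)
  = ln(4.753e-10/7.051e-6) / ln(7.051e-6/1.230e-3)
  = ln(6.74089e-05) / ln(0.00573252)
  = -9.60473 / -5.16160 ≈ 1.86080

1.86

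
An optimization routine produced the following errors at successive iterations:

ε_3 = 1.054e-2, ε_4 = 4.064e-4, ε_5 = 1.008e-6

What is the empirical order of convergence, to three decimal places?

1.843

p ≈ ln(ε_5/ε_4) / ln(ε_4/ε_3)
  = ln(1.008e-6/4.064e-4) / ln(4.064e-4/1.054e-2)
  = ln(0.00248031) / ln(0.0385579)
  = -5.999372 / -3.255594 ≈ 1.842789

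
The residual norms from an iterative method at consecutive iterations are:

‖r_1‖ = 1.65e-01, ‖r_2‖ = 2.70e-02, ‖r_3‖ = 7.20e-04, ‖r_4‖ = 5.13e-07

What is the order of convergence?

Consecutive ratios: ‖r_4‖/‖r_3‖ = 5.13e-07/7.20e-04 = 0.0007125, ‖r_3‖/‖r_2‖ = 7.20e-04/2.70e-02 = 0.0266667.
p ≈ ln(0.0007125)/ln(0.0266667) = -7.2467/-3.6243 ≈ 2.00.
So the convergence is quadratic (order 2).

2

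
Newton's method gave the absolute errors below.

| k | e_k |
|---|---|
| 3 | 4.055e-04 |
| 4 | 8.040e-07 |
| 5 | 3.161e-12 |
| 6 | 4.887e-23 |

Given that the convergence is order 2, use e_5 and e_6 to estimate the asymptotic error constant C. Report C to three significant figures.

4.89

C ≈ e_6 / e_5^2
  = 4.887e-23 / (3.161e-12)^2
  = 4.887e-23 / 9.99192e-24 ≈ 4.891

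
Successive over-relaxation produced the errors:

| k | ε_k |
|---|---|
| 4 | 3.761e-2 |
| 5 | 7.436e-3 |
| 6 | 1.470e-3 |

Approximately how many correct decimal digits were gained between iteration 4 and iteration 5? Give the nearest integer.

1

Digits gained ≈ log₁₀(ε_4/ε_5) = log₁₀(3.761e-2/7.436e-3) = log₁₀(5.05783) ≈ 0.704.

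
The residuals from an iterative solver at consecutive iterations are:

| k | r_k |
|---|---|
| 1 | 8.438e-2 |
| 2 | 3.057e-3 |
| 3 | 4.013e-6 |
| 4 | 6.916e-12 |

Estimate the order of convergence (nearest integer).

2

Consecutive ratios: r_4/r_3 = 6.916e-12/4.013e-6 = 1.7234e-06, r_3/r_2 = 4.013e-6/3.057e-3 = 0.00131272.
p ≈ ln(1.7234e-06)/ln(0.00131272) = -13.2712/-6.6357 ≈ 2.00.
So the convergence is quadratic (order 2).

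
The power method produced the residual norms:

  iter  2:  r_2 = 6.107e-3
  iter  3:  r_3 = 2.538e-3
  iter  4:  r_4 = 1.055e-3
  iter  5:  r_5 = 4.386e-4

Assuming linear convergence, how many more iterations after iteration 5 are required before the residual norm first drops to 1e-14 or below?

28

Rate ρ ≈ r_5/r_4 = 4.386e-4/1.055e-3 = 0.4157.
After j more steps, r_{5+j} ≈ 4.386e-4·ρ^j; need ρ^j ≤ 1e-14/4.386e-4 = 2.27998e-11.
j ≥ ln(2.27998e-11)/ln(0.4157) = -24.5043/-0.87779 = 27.916.
So 28 more iterations are needed.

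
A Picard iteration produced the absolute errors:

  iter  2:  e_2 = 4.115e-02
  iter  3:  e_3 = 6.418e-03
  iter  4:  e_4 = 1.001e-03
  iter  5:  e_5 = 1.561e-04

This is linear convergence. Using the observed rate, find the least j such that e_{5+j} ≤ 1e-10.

Rate ρ ≈ e_5/e_4 = 1.561e-04/1.001e-03 = 0.1559.
After j more steps, e_{5+j} ≈ 1.561e-04·ρ^j; need ρ^j ≤ 1e-10/1.561e-04 = 6.40615e-07.
j ≥ ln(6.40615e-07)/ln(0.1559) = -14.2608/-1.85854 = 7.673.
So 8 more iterations are needed.

8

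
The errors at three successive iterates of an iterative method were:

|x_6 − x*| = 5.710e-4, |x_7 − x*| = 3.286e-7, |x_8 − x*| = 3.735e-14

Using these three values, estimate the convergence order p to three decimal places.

p ≈ ln(|x_8 − x*|/|x_7 − x*|) / ln(|x_7 − x*|/|x_6 − x*|)
  = ln(3.735e-14/3.286e-7) / ln(3.286e-7/5.710e-4)
  = ln(1.13664e-07) / ln(0.000575482)
  = -15.990019 / -7.460303 ≈ 2.143347

2.143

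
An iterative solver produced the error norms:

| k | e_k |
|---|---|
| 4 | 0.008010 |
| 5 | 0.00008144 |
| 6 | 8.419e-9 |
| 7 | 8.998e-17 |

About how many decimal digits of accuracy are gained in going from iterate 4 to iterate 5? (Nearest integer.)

Digits gained ≈ log₁₀(e_4/e_5) = log₁₀(0.008010/0.00008144) = log₁₀(98.3546) ≈ 1.993.

2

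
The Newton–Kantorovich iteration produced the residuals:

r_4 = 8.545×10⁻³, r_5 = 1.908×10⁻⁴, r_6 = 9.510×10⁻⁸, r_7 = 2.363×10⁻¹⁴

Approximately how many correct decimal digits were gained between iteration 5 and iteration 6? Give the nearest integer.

3

Digits gained ≈ log₁₀(r_5/r_6) = log₁₀(1.908×10⁻⁴/9.510×10⁻⁸) = log₁₀(2006.31) ≈ 3.302.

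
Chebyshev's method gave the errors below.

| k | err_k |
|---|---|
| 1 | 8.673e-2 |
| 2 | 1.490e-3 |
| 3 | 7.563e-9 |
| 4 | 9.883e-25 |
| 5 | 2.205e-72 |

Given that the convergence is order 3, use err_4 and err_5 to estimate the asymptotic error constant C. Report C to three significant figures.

C ≈ err_5 / err_4^3
  = 2.205e-72 / (9.883e-25)^3
  = 2.205e-72 / 9.65309e-73 ≈ 2.2842

2.28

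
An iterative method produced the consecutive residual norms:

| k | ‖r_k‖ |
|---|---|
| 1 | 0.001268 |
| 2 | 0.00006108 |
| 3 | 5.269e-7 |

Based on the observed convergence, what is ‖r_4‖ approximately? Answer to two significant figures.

First estimate the order: p ≈ ln(‖r_3‖/‖r_2‖) / ln(‖r_2‖/‖r_1‖) = ln(5.269e-7/0.00006108)/ln(0.00006108/0.001268) = ln(0.00862639)/ln(0.0481703) ≈ 1.5671.
Then ‖r_4‖ ≈ ‖r_3‖·(‖r_3‖/‖r_2‖)^p = 5.269e-7·(0.00862639)^1.5671 = 5.269e-7·0.000582422 ≈ 3.069e-10.

3.1e-10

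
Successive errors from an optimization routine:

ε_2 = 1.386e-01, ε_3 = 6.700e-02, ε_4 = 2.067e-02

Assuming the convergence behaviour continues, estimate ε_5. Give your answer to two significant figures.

3.1e-3

First estimate the order: p ≈ ln(ε_4/ε_3) / ln(ε_3/ε_2) = ln(2.067e-02/6.700e-02)/ln(6.700e-02/1.386e-01) = ln(0.308507)/ln(0.483405) ≈ 1.6178.
Then ε_5 ≈ ε_4·(ε_4/ε_3)^p = 2.067e-02·(0.308507)^1.6178 = 2.067e-02·0.149188 ≈ 0.003084.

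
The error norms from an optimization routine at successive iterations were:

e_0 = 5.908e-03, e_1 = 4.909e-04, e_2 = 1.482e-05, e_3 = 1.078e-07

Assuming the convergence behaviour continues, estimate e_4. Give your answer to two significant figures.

1.1e-10

First estimate the order: p ≈ ln(e_3/e_2) / ln(e_2/e_1) = ln(1.078e-07/1.482e-05)/ln(1.482e-05/4.909e-04) = ln(0.00727395)/ln(0.0301894) ≈ 1.4066.
Then e_4 ≈ e_3·(e_3/e_2)^p = 1.078e-07·(0.00727395)^1.4066 = 1.078e-07·0.000982576 ≈ 1.059e-10.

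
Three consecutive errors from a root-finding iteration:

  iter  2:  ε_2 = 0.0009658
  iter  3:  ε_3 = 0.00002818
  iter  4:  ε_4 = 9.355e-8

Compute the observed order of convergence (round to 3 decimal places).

1.615

p ≈ ln(ε_4/ε_3) / ln(ε_3/ε_2)
  = ln(9.355e-8/0.00002818) / ln(0.00002818/0.0009658)
  = ln(0.00331973) / ln(0.0291779)
  = -5.707872 / -3.534344 ≈ 1.614974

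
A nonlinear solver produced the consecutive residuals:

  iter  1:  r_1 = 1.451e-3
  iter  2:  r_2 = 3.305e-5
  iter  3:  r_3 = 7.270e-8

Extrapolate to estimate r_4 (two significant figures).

First estimate the order: p ≈ ln(r_3/r_2) / ln(r_2/r_1) = ln(7.270e-8/3.305e-5)/ln(3.305e-5/1.451e-3) = ln(0.0021997)/ln(0.0227774) ≈ 1.6180.
Then r_4 ≈ r_3·(r_3/r_2)^p = 7.270e-8·(0.0021997)^1.6180 = 7.270e-8·5.01123e-05 ≈ 3.643e-12.

3.6e-12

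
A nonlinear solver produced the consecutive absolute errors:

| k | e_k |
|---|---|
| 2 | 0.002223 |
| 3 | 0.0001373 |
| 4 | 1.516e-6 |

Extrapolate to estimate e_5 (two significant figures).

First estimate the order: p ≈ ln(e_4/e_3) / ln(e_3/e_2) = ln(1.516e-6/0.0001373)/ln(0.0001373/0.002223) = ln(0.0110415)/ln(0.0617634) ≈ 1.6183.
Then e_5 ≈ e_4·(e_4/e_3)^p = 1.516e-6·(0.0110415)^1.6183 = 1.516e-6·0.00068082 ≈ 1.032e-09.

1.0e-9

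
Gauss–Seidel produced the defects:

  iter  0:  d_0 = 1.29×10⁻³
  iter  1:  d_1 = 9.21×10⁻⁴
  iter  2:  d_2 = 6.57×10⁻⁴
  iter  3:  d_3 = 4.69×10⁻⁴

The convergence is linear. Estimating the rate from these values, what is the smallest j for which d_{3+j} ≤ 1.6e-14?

72

Rate ρ ≈ d_3/d_2 = 4.69×10⁻⁴/6.57×10⁻⁴ = 0.7139.
After j more steps, d_{3+j} ≈ 4.69×10⁻⁴·ρ^j; need ρ^j ≤ 1.6e-14/4.69×10⁻⁴ = 3.41151e-11.
j ≥ ln(3.41151e-11)/ln(0.7139) = -24.1013/-0.33701 = 71.515.
So 72 more iterations are needed.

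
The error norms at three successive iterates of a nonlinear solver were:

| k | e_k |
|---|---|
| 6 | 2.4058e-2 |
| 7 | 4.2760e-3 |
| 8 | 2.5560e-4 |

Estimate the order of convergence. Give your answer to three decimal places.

p ≈ ln(e_8/e_7) / ln(e_7/e_6)
  = ln(2.5560e-4/4.2760e-3) / ln(4.2760e-3/2.4058e-2)
  = ln(0.0597755) / ln(0.177737)
  = -2.817159 / -1.727450 ≈ 1.630819

1.631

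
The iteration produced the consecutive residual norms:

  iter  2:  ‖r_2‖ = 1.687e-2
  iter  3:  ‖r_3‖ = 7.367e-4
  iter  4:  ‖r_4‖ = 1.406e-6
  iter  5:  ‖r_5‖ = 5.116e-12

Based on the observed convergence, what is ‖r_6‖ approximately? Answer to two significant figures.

6.8e-23

First estimate the order: p ≈ ln(‖r_5‖/‖r_4‖) / ln(‖r_4‖/‖r_3‖) = ln(5.116e-12/1.406e-6)/ln(1.406e-6/7.367e-4) = ln(3.63869e-06)/ln(0.00190851) ≈ 2.0002.
Then ‖r_6‖ ≈ ‖r_5‖·(‖r_5‖/‖r_4‖)^p = 5.116e-12·(3.63869e-06)^2.0002 = 5.116e-12·1.32069e-11 ≈ 6.757e-23.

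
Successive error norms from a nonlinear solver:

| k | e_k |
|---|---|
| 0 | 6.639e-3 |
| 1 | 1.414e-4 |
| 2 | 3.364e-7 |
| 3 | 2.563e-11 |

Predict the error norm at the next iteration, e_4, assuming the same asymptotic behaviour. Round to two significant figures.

8.8e-18

First estimate the order: p ≈ ln(e_3/e_2) / ln(e_2/e_1) = ln(2.563e-11/3.364e-7)/ln(3.364e-7/1.414e-4) = ln(7.61891e-05)/ln(0.00237907) ≈ 1.5696.
Then e_4 ≈ e_3·(e_3/e_2)^p = 2.563e-11·(7.61891e-05)^1.5696 = 2.563e-11·3.43731e-07 ≈ 8.81e-18.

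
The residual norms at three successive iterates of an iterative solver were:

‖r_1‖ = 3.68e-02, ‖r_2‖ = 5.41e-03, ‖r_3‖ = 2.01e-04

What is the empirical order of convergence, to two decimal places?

p ≈ ln(‖r_3‖/‖r_2‖) / ln(‖r_2‖/‖r_1‖)
  = ln(2.01e-04/5.41e-03) / ln(5.41e-03/3.68e-02)
  = ln(0.0371534) / ln(0.147011)
  = -3.29270 / -1.91725 ≈ 1.71741

1.72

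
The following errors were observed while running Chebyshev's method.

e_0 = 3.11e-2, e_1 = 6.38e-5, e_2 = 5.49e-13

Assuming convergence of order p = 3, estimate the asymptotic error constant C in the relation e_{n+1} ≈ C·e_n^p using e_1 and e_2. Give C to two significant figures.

C ≈ e_2 / e_1^3
  = 5.49e-13 / (6.38e-5)^3
  = 5.49e-13 / 2.59694e-13 ≈ 2.114

2.1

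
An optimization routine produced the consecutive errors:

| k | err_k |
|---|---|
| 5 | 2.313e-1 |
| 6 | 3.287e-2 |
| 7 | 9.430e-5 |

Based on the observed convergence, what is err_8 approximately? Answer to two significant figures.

2.2e-12

First estimate the order: p ≈ ln(err_7/err_6) / ln(err_6/err_5) = ln(9.430e-5/3.287e-2)/ln(3.287e-2/2.313e-1) = ln(0.00286888)/ln(0.14211) ≈ 3.0002.
Then err_8 ≈ err_7·(err_7/err_6)^p = 9.430e-5·(0.00286888)^3.0002 = 9.430e-5·2.35846e-08 ≈ 2.224e-12.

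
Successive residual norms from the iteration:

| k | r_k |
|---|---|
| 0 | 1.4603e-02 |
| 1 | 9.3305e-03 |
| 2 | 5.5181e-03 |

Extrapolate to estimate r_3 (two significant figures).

First estimate the order: p ≈ ln(r_2/r_1) / ln(r_1/r_0) = ln(5.5181e-03/9.3305e-03)/ln(9.3305e-03/1.4603e-02) = ln(0.591405)/ln(0.638944) ≈ 1.1726.
Then r_3 ≈ r_2·(r_2/r_1)^p = 5.5181e-03·(0.591405)^1.1726 = 5.5181e-03·0.540147 ≈ 0.002981.

3.0e-3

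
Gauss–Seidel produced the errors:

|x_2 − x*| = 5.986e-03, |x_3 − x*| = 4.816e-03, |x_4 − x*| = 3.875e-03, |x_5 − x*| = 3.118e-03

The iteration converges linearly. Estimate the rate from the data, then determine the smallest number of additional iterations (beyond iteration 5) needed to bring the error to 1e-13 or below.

112

Rate ρ ≈ |x_5 − x*|/|x_4 − x*| = 3.118e-03/3.875e-03 = 0.8046.
After j more steps, |x_{5+j} − x*| ≈ 3.118e-03·ρ^j; need ρ^j ≤ 1e-13/3.118e-03 = 3.20718e-11.
j ≥ ln(3.20718e-11)/ln(0.8046) = -24.1630/-0.21741 = 111.140.
So 112 more iterations are needed.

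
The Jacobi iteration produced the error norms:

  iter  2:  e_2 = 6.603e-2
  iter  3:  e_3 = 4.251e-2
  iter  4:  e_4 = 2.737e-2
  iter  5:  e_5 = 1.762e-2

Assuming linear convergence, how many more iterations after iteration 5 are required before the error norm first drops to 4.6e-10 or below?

40

Rate ρ ≈ e_5/e_4 = 1.762e-2/2.737e-2 = 0.6438.
After j more steps, e_{5+j} ≈ 1.762e-2·ρ^j; need ρ^j ≤ 4.6e-10/1.762e-2 = 2.61067e-08.
j ≥ ln(2.61067e-08)/ln(0.6438) = -17.4611/-0.44037 = 39.651.
So 40 more iterations are needed.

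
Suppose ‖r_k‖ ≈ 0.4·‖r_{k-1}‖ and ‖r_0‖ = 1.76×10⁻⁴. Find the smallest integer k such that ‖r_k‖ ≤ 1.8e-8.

After k steps, ‖r_k‖ ≈ 1.76×10⁻⁴·0.4^k.
Need 0.4^k ≤ 1.8e-8/1.76×10⁻⁴ = 0.000102273.
k ≥ ln(0.000102273)/ln(0.4) = -9.1879/-0.91629 = 10.027.
Smallest integer k = 11.

11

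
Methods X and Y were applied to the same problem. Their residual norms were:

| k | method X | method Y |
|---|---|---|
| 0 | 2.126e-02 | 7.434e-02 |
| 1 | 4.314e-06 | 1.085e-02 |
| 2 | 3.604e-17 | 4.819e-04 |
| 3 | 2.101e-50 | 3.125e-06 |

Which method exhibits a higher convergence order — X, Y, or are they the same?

Method X: p ≈ ln(2.101e-50/3.604e-17)/ln(3.604e-17/4.314e-06) ≈ 3.00.
Method Y: p ≈ ln(3.125e-06/4.819e-04)/ln(4.819e-04/1.085e-02) ≈ 1.62.
Method X has the higher order (≈3.0 vs ≈1.6).

X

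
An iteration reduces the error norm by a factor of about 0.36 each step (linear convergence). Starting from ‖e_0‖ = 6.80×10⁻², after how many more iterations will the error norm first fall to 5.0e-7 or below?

12

After k steps, ‖e_k‖ ≈ 6.80×10⁻²·0.36^k.
Need 0.36^k ≤ 5.0e-7/6.80×10⁻² = 7.35294e-06.
k ≥ ln(7.35294e-06)/ln(0.36) = -11.8204/-1.02165 = 11.570.
Smallest integer k = 12.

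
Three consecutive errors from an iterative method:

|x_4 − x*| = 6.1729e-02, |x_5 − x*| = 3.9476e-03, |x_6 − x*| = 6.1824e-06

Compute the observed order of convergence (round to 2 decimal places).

p ≈ ln(|x_6 − x*|/|x_5 − x*|) / ln(|x_5 − x*|/|x_4 − x*|)
  = ln(6.1824e-06/3.9476e-03) / ln(3.9476e-03/6.1729e-02)
  = ln(0.00156612) / ln(0.0639505)
  = -6.45915 / -2.74965 ≈ 2.34908

2.35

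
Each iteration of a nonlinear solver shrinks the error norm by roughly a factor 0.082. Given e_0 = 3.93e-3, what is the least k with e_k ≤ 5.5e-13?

10

After k steps, e_k ≈ 3.93e-3·0.082^k.
Need 0.082^k ≤ 5.5e-13/3.93e-3 = 1.39949e-10.
k ≥ ln(1.39949e-10)/ln(0.082) = -22.6897/-2.50104 = 9.072.
Smallest integer k = 10.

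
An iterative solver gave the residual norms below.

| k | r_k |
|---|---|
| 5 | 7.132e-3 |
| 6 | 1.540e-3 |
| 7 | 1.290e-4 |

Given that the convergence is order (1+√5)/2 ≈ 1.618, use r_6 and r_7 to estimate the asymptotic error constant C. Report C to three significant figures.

C ≈ r_7 / r_6^1.618
  = 1.290e-4 / (1.540e-3)^1.618
  = 1.290e-4 / 2.81455e-05 ≈ 4.5833

4.58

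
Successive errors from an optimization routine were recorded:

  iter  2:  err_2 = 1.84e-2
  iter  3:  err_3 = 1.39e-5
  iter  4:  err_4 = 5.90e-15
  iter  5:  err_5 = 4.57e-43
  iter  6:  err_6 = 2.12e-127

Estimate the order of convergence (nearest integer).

Consecutive ratios: err_6/err_5 = 2.12e-127/4.57e-43 = 4.63895e-85, err_5/err_4 = 4.57e-43/5.90e-15 = 7.74576e-29.
p ≈ ln(4.63895e-85)/ln(7.74576e-29) = -194.1852/-64.7278 ≈ 3.00.
So the convergence is cubic (order 3).

3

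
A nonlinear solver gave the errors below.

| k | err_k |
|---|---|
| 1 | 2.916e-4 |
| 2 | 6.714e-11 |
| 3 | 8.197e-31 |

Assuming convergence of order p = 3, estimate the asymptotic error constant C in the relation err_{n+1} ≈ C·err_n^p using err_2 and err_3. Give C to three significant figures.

2.71

C ≈ err_3 / err_2^3
  = 8.197e-31 / (6.714e-11)^3
  = 8.197e-31 / 3.02652e-31 ≈ 2.7084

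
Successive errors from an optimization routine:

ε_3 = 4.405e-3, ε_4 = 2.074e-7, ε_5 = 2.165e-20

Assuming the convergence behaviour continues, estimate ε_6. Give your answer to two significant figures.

First estimate the order: p ≈ ln(ε_5/ε_4) / ln(ε_4/ε_3) = ln(2.165e-20/2.074e-7)/ln(2.074e-7/4.405e-3) = ln(1.04388e-13)/ln(4.70829e-05) ≈ 3.0000.
Then ε_6 ≈ ε_5·(ε_5/ε_4)^p = 2.165e-20·(1.04388e-13)^3.0000 = 2.165e-20·1.1375e-39 ≈ 2.463e-59.

2.5e-59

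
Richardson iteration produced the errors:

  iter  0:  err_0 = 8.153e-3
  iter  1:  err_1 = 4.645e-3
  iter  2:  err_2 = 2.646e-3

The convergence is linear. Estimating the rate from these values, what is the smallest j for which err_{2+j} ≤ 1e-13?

43

Rate ρ ≈ err_2/err_1 = 2.646e-3/4.645e-3 = 0.5696.
After j more steps, err_{2+j} ≈ 2.646e-3·ρ^j; need ρ^j ≤ 1e-13/2.646e-3 = 3.77929e-11.
j ≥ ln(3.77929e-11)/ln(0.5696) = -23.9989/-0.56282 = 42.640.
So 43 more iterations are needed.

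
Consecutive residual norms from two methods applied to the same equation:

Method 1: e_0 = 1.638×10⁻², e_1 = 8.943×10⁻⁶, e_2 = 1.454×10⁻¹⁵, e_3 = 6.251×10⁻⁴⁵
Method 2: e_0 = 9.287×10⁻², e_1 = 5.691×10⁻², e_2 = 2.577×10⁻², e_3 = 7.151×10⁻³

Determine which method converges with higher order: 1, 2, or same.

1

Method 1: p ≈ ln(6.251×10⁻⁴⁵/1.454×10⁻¹⁵)/ln(1.454×10⁻¹⁵/8.943×10⁻⁶) ≈ 3.00.
Method 2: p ≈ ln(7.151×10⁻³/2.577×10⁻²)/ln(2.577×10⁻²/5.691×10⁻²) ≈ 1.62.
Method 1 has the higher order (≈3.0 vs ≈1.6).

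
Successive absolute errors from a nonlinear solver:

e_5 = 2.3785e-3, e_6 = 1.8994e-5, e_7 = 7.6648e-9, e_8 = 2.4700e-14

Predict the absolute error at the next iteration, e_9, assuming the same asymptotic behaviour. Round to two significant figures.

First estimate the order: p ≈ ln(e_8/e_7) / ln(e_7/e_6) = ln(2.4700e-14/7.6648e-9)/ln(7.6648e-9/1.8994e-5) = ln(3.22252e-06)/ln(0.000403538) ≈ 1.6180.
Then e_9 ≈ e_8·(e_8/e_7)^p = 2.4700e-14·(3.22252e-06)^1.6180 = 2.4700e-14·1.30095e-09 ≈ 3.213e-23.

3.2e-23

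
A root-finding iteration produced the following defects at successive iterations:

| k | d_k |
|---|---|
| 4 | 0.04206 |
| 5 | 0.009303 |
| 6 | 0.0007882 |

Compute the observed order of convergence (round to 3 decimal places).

p ≈ ln(d_6/d_5) / ln(d_5/d_4)
  = ln(0.0007882/0.009303) / ln(0.009303/0.04206)
  = ln(0.0847254) / ln(0.221184)
  = -2.468340 / -1.508760 ≈ 1.636006

1.636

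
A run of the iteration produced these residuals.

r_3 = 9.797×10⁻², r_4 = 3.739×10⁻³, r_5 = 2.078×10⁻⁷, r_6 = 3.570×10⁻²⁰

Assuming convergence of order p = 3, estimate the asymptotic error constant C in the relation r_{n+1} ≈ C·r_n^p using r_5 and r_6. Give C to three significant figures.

C ≈ r_6 / r_5^3
  = 3.570×10⁻²⁰ / (2.078×10⁻⁷)^3
  = 3.570×10⁻²⁰ / 8.97298e-21 ≈ 3.9786

3.98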